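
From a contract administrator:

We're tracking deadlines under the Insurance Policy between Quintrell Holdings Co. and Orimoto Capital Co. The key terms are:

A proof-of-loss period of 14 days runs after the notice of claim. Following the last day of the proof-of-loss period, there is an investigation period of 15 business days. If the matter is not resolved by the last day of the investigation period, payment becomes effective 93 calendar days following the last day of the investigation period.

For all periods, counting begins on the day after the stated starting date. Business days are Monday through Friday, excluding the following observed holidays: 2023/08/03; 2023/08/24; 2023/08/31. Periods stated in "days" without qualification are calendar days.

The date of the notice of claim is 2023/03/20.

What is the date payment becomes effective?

2023/07/26

Adding 14 calendar days to 2023/03/20 gives 2023/04/03, which is the last day of the proof-of-loss period.
The last day of the investigation period: 15 business days after Monday, 2023/04/03, skipping weekends — Apr 4, Apr 5, Apr 6, Apr 7, …, Apr 20, Apr 21, Apr 24 — lands on Monday, 2023/04/24.
The date payment becomes effective: 93 calendar days after 2023/04/24 is 2023/07/26.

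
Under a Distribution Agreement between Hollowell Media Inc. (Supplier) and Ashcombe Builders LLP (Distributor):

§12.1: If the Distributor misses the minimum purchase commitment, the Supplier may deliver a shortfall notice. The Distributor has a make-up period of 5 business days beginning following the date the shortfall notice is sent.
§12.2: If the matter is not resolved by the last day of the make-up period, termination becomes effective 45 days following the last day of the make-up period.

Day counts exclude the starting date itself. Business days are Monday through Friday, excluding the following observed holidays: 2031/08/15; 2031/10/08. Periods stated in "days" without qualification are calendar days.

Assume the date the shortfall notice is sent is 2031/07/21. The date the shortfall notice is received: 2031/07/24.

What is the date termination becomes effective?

From Monday, 2031/07/21, 5 business days (Jul 22, Jul 23, Jul 24, Jul 25, Jul 28, skipping weekends) brings us to Monday, 2031/07/28, which is the last day of the make-up period.
Adding 45 calendar days to 2031/07/28 gives 2031/09/11, which is the date termination becomes effective.

2031/09/11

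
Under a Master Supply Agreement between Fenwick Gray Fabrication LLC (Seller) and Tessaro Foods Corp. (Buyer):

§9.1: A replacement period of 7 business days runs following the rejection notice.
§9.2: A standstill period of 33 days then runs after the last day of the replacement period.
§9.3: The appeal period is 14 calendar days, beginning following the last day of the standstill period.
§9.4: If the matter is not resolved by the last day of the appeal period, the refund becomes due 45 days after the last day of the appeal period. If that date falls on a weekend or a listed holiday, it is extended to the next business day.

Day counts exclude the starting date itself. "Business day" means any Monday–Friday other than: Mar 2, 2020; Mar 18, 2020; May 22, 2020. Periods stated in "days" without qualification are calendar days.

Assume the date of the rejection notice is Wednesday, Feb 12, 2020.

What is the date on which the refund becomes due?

From Wednesday, Feb 12, 2020, 7 business days (Feb 13, Feb 14, Feb 17, Feb 18, Feb 19, Feb 20, Feb 21, skipping weekends) brings us to Friday, Feb 21, 2020, which is the last day of the replacement period.
Adding 33 calendar days to Feb 21, 2020 gives Mar 25, 2020, which is the last day of the standstill period.
The last day of the appeal period: 14 calendar days after Mar 25, 2020 is Apr 8, 2020.
The date on which the refund becomes due: 45 calendar days after Apr 8, 2020 is May 23, 2020. That falls on a Saturday, so it rolls to the next business day, Monday, May 25, 2020.

May 25, 2020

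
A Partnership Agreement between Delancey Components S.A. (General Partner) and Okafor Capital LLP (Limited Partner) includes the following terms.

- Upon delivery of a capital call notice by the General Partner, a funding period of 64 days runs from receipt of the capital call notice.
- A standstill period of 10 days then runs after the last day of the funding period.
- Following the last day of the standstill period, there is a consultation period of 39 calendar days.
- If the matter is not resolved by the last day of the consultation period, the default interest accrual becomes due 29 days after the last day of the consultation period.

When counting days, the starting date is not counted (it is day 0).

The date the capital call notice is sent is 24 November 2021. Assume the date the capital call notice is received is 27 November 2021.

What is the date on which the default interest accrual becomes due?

18 April 2022

Adding 64 calendar days to 27 November 2021 gives 30 January 2022, which is the last day of the funding period.
Adding 10 calendar days to 30 January 2022 gives 9 February 2022, which is the last day of the standstill period.
Adding 39 calendar days to 9 February 2022 gives 20 March 2022, which is the last day of the consultation period.
The date on which the default interest accrual becomes due: 20 March 2022 + 29 days = 18 April 2022.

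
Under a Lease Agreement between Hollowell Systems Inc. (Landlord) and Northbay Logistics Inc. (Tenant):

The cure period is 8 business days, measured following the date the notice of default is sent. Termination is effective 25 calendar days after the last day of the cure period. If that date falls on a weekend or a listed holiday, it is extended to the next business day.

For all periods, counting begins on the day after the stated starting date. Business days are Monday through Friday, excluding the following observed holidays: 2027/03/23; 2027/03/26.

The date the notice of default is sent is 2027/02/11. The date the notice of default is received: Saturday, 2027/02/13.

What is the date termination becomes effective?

2027/03/22

From Thursday, 2027/02/11, 8 business days (Feb 12, Feb 15, Feb 16, Feb 17, Feb 18, Feb 19, Feb 22, Feb 23, skipping weekends) brings us to Tuesday, 2027/02/23, which is the last day of the cure period.
Adding 25 calendar days to 2027/02/23 gives 2027/03/20, which is the date termination becomes effective. That falls on a Saturday, so it rolls to the next business day, Monday, 2027/03/22.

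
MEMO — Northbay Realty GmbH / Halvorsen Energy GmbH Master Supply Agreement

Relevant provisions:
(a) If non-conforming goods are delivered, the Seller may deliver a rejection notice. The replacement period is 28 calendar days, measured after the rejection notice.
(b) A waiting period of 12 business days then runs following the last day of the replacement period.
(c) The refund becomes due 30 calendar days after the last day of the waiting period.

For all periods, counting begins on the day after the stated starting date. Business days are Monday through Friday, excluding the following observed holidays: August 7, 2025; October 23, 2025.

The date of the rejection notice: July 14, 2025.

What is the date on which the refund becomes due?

The last day of the replacement period: July 14, 2025 + 28 days = August 11, 2025.
The last day of the waiting period: counting 12 business days from Monday, August 11, 2025 (Aug 12, Aug 13, Aug 14, Aug 15, …, Aug 25, Aug 26, Aug 27, skipping weekends) reaches Wednesday, August 27, 2025.
The date on which the refund becomes due: August 27, 2025 + 30 days = September 26, 2025.

September 26, 2025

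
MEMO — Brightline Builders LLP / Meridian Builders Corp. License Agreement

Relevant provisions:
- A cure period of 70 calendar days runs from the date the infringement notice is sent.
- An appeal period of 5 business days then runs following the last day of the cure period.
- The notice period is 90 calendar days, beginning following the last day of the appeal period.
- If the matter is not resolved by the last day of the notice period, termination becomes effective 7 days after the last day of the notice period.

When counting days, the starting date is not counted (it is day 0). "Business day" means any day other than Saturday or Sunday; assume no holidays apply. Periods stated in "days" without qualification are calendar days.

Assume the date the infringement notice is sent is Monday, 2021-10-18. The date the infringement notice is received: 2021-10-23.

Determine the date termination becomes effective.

2022-04-10

The last day of the cure period: 70 calendar days after 2021-10-18 is 2021-12-27.
The last day of the appeal period: 5 business days after Monday, 2021-12-27, skipping weekends — Dec 28, Dec 29, Dec 30, Dec 31, Jan 3 — lands on Monday, 2022-01-03.
The last day of the notice period: 2022-01-03 + 90 days = 2022-04-03.
Adding 7 calendar days to 2022-04-03 gives 2022-04-10, which is the date termination becomes effective.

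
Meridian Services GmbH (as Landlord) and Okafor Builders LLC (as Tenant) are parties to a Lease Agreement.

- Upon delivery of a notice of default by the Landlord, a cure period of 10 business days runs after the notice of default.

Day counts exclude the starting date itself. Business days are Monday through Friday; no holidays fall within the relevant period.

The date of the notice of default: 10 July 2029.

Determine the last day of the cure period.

From Tuesday, 10 July 2029, 10 business days (Jul 11, Jul 12, Jul 13, Jul 16, Jul 17, Jul 18, Jul 19, Jul 20, Jul 23, Jul 24, skipping weekends) brings us to Tuesday, 24 July 2029, which is the last day of the cure period.

24 July 2029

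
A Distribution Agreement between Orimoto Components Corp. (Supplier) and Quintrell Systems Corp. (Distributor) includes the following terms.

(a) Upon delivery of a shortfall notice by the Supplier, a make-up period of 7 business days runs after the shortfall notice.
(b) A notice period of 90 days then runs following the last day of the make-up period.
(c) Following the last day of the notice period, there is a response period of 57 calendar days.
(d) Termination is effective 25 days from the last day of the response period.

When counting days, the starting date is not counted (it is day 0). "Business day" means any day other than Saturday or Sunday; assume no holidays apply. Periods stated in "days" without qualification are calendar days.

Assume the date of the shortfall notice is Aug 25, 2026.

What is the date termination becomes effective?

Feb 22, 2027

From Tuesday, Aug 25, 2026, 7 business days (Aug 26, Aug 27, Aug 28, Aug 31, Sep 1, Sep 2, Sep 3, skipping weekends) brings us to Thursday, Sep 3, 2026, which is the last day of the make-up period.
The last day of the notice period: Sep 3, 2026 + 90 days = Dec 2, 2026.
The last day of the response period: Dec 2, 2026 + 57 days = Jan 28, 2027.
The date termination becomes effective: Jan 28, 2027 + 25 days = Feb 22, 2027.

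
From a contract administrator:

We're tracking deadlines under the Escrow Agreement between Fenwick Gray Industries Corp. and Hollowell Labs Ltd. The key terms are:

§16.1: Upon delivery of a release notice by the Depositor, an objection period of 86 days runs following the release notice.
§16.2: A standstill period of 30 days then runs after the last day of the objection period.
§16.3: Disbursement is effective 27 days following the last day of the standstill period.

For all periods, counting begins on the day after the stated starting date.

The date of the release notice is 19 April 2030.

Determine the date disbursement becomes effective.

The last day of the objection period: 86 calendar days after 19 April 2030 is 14 July 2030.
The last day of the standstill period: 30 calendar days after 14 July 2030 is 13 August 2030.
The date disbursement becomes effective: 13 August 2030 + 27 days = 9 September 2030.

9 September 2030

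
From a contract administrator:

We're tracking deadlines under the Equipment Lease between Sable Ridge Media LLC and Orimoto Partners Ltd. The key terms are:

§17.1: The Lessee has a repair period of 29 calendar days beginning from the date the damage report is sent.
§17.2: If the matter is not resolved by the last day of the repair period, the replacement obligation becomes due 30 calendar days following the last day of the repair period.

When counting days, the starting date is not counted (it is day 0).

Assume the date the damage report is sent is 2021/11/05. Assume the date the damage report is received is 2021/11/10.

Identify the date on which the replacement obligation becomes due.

2022/01/03

The last day of the repair period: 29 calendar days after 2021/11/05 is 2021/12/04.
The date on which the replacement obligation becomes due: 2021/12/04 + 30 days = 2022/01/03.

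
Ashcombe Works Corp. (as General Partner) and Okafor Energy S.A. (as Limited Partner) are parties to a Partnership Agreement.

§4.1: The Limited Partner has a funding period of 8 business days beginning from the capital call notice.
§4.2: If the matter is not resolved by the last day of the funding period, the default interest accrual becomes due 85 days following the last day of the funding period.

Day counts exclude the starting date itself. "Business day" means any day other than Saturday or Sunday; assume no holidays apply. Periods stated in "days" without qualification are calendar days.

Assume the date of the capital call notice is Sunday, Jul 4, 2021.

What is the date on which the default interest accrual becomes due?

The last day of the funding period: 8 business days after Sunday, Jul 4, 2021, skipping weekends — Jul 5, Jul 6, Jul 7, Jul 8, Jul 9, Jul 12, Jul 13, Jul 14 — lands on Wednesday, Jul 14, 2021.
Adding 85 calendar days to Jul 14, 2021 gives Oct 7, 2021, which is the date on which the default interest accrual becomes due.

Oct 7, 2021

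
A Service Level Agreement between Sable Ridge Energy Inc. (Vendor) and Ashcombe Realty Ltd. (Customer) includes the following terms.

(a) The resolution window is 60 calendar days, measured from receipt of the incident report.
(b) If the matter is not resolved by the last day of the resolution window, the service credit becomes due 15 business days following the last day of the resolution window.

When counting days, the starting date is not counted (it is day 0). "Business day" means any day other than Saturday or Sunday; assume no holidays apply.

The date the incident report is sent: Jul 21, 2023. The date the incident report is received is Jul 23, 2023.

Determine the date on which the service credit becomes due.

Oct 12, 2023

The last day of the resolution window: Jul 23, 2023 + 60 days = Sep 21, 2023.
The date on which the service credit becomes due: counting 15 business days from Thursday, Sep 21, 2023 (Sep 22, Sep 25, Sep 26, Sep 27, …, Oct 10, Oct 11, Oct 12, skipping weekends) reaches Thursday, Oct 12, 2023.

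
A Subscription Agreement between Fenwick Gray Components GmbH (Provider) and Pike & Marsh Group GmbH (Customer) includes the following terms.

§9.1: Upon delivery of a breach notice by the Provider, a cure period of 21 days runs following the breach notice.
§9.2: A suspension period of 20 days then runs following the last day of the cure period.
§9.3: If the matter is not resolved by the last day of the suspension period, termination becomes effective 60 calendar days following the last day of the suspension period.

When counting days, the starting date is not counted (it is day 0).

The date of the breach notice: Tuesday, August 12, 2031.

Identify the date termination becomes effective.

The last day of the cure period: 21 calendar days after August 12, 2031 is September 2, 2031.
Adding 20 calendar days to September 2, 2031 gives September 22, 2031, which is the last day of the suspension period.
Adding 60 calendar days to September 22, 2031 gives November 21, 2031, which is the date termination becomes effective.

November 21, 2031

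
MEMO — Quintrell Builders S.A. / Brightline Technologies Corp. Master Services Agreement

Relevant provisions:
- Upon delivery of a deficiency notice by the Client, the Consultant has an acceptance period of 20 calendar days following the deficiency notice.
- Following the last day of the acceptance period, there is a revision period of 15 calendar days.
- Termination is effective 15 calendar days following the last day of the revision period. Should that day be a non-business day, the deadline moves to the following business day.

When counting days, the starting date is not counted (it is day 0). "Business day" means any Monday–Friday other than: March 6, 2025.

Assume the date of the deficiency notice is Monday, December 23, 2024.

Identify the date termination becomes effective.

February 11, 2025

The last day of the acceptance period: 20 calendar days after December 23, 2024 is January 12, 2025.
The last day of the revision period: January 12, 2025 + 15 days = January 27, 2025.
The date termination becomes effective: January 27, 2025 + 15 days = February 11, 2025. February 11, 2025 is a Tuesday and is not a listed holiday, so no roll-forward applies.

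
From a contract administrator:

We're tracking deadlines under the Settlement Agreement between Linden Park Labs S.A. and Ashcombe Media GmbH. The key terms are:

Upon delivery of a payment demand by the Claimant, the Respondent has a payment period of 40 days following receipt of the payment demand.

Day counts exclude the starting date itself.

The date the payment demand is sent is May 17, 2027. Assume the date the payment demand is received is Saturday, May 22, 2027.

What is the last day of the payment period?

July 1, 2027

The last day of the payment period: 40 calendar days after May 22, 2027 is July 1, 2027.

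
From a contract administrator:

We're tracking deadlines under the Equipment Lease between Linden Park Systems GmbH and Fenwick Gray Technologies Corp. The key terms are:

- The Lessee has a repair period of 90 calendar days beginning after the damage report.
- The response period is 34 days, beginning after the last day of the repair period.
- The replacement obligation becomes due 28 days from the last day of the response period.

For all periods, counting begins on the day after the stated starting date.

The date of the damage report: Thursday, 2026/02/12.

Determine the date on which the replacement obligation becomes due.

2026/07/14

Adding 90 calendar days to 2026/02/12 gives 2026/05/13, which is the last day of the repair period.
The last day of the response period: 34 calendar days after 2026/05/13 is 2026/06/16.
The date on which the replacement obligation becomes due: 28 calendar days after 2026/06/16 is 2026/07/14.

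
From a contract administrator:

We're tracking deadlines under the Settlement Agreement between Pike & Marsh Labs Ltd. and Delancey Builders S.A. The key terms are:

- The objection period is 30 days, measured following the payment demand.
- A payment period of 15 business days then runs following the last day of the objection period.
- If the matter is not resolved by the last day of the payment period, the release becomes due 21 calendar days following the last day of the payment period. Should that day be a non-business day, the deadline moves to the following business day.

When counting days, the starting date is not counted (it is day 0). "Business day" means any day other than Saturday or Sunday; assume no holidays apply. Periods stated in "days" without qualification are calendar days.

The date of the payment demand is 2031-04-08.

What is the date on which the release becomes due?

2031-06-19

The last day of the objection period: 30 calendar days after 2031-04-08 is 2031-05-08.
The last day of the payment period: counting 15 business days from Thursday, 2031-05-08 (May 9, May 12, May 13, May 14, …, May 27, May 28, May 29, skipping weekends) reaches Thursday, 2031-05-29.
Adding 21 calendar days to 2031-05-29 gives 2031-06-19, which is the date on which the release becomes due. 2031-06-19 is a Thursday, so no roll-forward applies.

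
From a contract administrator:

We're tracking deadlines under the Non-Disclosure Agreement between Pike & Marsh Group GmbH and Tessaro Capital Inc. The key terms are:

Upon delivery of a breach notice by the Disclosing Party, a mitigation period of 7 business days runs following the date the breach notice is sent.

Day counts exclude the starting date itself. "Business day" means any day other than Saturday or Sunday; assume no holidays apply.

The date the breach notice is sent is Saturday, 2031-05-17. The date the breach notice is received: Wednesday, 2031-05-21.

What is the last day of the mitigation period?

The last day of the mitigation period: counting 7 business days from Saturday, 2031-05-17 (May 19, May 20, May 21, May 22, May 23, May 26, May 27, skipping weekends) reaches Tuesday, 2031-05-27.

2031-05-27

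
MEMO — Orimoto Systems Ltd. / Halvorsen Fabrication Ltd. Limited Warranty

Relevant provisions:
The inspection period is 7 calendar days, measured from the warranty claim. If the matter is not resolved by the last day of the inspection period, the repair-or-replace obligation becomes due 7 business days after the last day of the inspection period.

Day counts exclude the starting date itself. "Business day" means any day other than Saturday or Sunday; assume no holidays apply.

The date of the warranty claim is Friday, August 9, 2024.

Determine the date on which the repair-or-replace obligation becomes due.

Adding 7 calendar days to August 9, 2024 gives August 16, 2024, which is the last day of the inspection period.
The date on which the repair-or-replace obligation becomes due: 7 business days after Friday, August 16, 2024, skipping weekends — Aug 19, Aug 20, Aug 21, Aug 22, Aug 23, Aug 26, Aug 27 — lands on Tuesday, August 27, 2024.

August 27, 2024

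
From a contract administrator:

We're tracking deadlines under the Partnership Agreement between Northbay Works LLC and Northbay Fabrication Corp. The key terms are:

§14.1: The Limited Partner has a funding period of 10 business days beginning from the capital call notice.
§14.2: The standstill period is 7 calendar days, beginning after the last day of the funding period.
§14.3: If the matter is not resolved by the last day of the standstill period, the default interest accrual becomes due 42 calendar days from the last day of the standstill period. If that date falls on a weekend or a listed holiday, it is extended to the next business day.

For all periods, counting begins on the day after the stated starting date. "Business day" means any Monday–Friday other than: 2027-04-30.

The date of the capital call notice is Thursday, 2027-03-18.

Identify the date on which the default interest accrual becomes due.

2027-05-20

The last day of the funding period: 10 business days after Thursday, 2027-03-18, skipping weekends — Mar 19, Mar 22, Mar 23, Mar 24, Mar 25, Mar 26, Mar 29, Mar 30, Mar 31, Apr 1 — lands on Thursday, 2027-04-01.
The last day of the standstill period: 2027-04-01 + 7 days = 2027-04-08.
Adding 42 calendar days to 2027-04-08 gives 2027-05-20, which is the date on which the default interest accrual becomes due. 2027-05-20 is a Thursday and is not a listed holiday, so no roll-forward applies.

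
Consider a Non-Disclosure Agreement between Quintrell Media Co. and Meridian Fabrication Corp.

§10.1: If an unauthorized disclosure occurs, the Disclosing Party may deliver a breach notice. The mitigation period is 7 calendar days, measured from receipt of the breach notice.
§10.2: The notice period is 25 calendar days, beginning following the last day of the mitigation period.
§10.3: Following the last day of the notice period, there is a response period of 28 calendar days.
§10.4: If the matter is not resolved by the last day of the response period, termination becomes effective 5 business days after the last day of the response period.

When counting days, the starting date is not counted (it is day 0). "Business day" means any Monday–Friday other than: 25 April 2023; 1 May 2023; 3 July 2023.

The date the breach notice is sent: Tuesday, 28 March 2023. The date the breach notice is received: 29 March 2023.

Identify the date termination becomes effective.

The last day of the mitigation period: 7 calendar days after 29 March 2023 is 5 April 2023.
The last day of the notice period: 25 calendar days after 5 April 2023 is 30 April 2023.
Adding 28 calendar days to 30 April 2023 gives 28 May 2023, which is the last day of the response period.
From Sunday, 28 May 2023, 5 business days (May 29, May 30, May 31, Jun 1, Jun 2, skipping weekends) brings us to Friday, 2 June 2023, which is the date termination becomes effective.

2 June 2023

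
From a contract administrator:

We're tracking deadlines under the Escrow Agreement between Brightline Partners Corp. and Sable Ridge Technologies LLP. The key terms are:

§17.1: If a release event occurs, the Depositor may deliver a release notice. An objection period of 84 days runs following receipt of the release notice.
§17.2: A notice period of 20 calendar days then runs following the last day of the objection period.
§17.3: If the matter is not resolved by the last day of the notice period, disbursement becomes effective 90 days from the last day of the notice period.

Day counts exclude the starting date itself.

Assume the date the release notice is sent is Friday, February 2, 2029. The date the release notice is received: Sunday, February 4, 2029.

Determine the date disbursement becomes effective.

August 17, 2029

The last day of the objection period: February 4, 2029 + 84 days = April 29, 2029.
The last day of the notice period: April 29, 2029 + 20 days = May 19, 2029.
The date disbursement becomes effective: 90 calendar days after May 19, 2029 is August 17, 2029.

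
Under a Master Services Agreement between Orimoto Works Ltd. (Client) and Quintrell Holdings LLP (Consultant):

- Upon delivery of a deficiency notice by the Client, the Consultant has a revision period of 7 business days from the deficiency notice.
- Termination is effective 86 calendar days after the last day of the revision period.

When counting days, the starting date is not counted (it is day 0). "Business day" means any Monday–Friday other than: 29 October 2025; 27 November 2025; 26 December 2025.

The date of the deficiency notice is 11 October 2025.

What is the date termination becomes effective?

From Saturday, 11 October 2025, 7 business days (Oct 13, Oct 14, Oct 15, Oct 16, Oct 17, Oct 20, Oct 21, skipping weekends) brings us to Tuesday, 21 October 2025, which is the last day of the revision period.
Adding 86 calendar days to 21 October 2025 gives 15 January 2026, which is the date termination becomes effective.

15 January 2026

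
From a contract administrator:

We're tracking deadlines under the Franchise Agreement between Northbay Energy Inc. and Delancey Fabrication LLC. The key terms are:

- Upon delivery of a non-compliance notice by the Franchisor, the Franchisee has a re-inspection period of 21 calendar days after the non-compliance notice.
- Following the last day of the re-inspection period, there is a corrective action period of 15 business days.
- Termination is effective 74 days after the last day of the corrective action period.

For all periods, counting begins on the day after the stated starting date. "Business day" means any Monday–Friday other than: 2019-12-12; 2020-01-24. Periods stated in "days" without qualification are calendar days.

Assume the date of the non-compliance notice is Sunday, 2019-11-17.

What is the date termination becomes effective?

Adding 21 calendar days to 2019-11-17 gives 2019-12-08, which is the last day of the re-inspection period.
The last day of the corrective action period: 15 business days after Sunday, 2019-12-08, skipping weekends and the listed holiday on Dec 12 — Dec 9, Dec 10, Dec 11, Dec 13, …, Dec 26, Dec 27, Dec 30 — lands on Monday, 2019-12-30.
Adding 74 calendar days to 2019-12-30 gives 2020-03-13, which is the date termination becomes effective.

2020-03-13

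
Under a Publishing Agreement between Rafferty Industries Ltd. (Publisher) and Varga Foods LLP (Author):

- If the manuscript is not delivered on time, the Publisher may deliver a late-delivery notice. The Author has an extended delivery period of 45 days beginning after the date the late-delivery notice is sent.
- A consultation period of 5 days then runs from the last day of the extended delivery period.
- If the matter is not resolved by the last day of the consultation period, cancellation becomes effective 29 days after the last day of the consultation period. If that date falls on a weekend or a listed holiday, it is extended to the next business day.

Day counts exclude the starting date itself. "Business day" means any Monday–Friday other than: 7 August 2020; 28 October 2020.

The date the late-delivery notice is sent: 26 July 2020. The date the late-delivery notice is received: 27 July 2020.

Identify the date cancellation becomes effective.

13 October 2020

The last day of the extended delivery period: 45 calendar days after 26 July 2020 is 9 September 2020.
The last day of the consultation period: 9 September 2020 + 5 days = 14 September 2020.
The date cancellation becomes effective: 29 calendar days after 14 September 2020 is 13 October 2020. 13 October 2020 is a Tuesday and is not a listed holiday, so no roll-forward applies.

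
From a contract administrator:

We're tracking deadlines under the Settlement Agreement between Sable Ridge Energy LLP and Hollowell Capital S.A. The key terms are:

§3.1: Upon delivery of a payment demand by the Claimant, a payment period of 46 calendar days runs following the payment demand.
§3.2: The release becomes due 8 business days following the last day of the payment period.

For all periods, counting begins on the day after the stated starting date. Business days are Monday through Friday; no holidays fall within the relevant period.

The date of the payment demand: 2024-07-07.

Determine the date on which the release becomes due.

Adding 46 calendar days to 2024-07-07 gives 2024-08-22, which is the last day of the payment period.
The date on which the release becomes due: counting 8 business days from Thursday, 2024-08-22 (Aug 23, Aug 26, Aug 27, Aug 28, Aug 29, Aug 30, Sep 2, Sep 3, skipping weekends) reaches Tuesday, 2024-09-03.

2024-09-03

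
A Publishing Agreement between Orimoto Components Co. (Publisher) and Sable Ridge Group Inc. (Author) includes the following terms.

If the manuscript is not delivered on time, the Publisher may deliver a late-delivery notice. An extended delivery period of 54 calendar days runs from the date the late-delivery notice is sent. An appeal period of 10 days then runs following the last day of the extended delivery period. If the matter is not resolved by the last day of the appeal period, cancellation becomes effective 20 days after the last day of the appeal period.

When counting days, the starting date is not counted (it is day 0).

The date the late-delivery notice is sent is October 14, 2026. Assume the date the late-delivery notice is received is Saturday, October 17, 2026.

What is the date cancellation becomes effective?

The last day of the extended delivery period: 54 calendar days after October 14, 2026 is December 7, 2026.
Adding 10 calendar days to December 7, 2026 gives December 17, 2026, which is the last day of the appeal period.
The date cancellation becomes effective: December 17, 2026 + 20 days = January 6, 2027.

January 6, 2027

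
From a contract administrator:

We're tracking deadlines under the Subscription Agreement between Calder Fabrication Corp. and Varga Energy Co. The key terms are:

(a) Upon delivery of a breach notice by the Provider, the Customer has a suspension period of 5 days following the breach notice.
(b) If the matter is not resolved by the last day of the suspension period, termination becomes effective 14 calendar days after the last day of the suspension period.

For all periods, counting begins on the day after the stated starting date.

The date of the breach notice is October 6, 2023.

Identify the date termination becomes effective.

The last day of the suspension period: 5 calendar days after October 6, 2023 is October 11, 2023.
The date termination becomes effective: October 11, 2023 + 14 days = October 25, 2023.

October 25, 2023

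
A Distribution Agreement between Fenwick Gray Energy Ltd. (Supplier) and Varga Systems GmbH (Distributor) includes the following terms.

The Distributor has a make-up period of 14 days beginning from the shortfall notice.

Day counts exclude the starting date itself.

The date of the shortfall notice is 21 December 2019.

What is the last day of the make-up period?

Adding 14 calendar days to 21 December 2019 gives 4 January 2020, which is the last day of the make-up period.

4 January 2020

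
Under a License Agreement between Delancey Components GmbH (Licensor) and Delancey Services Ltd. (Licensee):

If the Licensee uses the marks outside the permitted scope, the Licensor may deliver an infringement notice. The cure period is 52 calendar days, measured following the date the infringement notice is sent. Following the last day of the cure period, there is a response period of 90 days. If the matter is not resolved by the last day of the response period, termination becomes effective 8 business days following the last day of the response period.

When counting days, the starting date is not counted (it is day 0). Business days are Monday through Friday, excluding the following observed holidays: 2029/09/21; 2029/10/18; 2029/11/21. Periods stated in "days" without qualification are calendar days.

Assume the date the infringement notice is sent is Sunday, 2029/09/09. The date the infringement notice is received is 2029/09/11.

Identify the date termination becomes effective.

The last day of the cure period: 52 calendar days after 2029/09/09 is 2029/10/31.
The last day of the response period: 2029/10/31 + 90 days = 2030/01/29.
From Tuesday, 2030/01/29, 8 business days (Jan 30, Jan 31, Feb 1, Feb 4, Feb 5, Feb 6, Feb 7, Feb 8, skipping weekends) brings us to Friday, 2030/02/08, which is the date termination becomes effective.

2030/02/08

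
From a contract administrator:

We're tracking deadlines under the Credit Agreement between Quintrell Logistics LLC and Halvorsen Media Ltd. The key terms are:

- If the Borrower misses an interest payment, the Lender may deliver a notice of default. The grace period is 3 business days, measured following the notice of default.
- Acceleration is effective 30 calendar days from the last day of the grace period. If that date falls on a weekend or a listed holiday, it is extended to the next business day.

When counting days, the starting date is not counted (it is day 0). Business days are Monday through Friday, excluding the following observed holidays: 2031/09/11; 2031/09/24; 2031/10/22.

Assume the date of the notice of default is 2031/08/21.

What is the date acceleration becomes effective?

2031/09/25

The last day of the grace period: 3 business days after Thursday, 2031/08/21, skipping weekends — Aug 22, Aug 25, Aug 26 — lands on Tuesday, 2031/08/26.
Adding 30 calendar days to 2031/08/26 gives 2031/09/25, which is the date acceleration becomes effective. 2031/09/25 is a Thursday and is not a listed holiday, so no roll-forward applies.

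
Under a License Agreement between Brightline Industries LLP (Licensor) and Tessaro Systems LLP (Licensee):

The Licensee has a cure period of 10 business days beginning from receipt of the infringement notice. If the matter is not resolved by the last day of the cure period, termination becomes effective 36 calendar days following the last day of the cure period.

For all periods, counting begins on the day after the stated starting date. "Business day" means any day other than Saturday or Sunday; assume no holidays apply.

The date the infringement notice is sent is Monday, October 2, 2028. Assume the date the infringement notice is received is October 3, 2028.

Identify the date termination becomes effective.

The last day of the cure period: 10 business days after Tuesday, October 3, 2028, skipping weekends — Oct 4, Oct 5, Oct 6, Oct 9, Oct 10, Oct 11, Oct 12, Oct 13, Oct 16, Oct 17 — lands on Tuesday, October 17, 2028.
The date termination becomes effective: 36 calendar days after October 17, 2028 is November 22, 2028.

November 22, 2028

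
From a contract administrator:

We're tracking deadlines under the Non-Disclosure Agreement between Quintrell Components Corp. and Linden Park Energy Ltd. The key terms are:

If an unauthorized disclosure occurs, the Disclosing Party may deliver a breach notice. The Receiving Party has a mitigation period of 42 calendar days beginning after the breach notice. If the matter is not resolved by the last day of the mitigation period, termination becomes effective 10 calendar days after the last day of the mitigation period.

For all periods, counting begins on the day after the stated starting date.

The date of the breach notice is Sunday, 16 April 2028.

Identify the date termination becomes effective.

7 June 2028

The last day of the mitigation period: 42 calendar days after 16 April 2028 is 28 May 2028.
The date termination becomes effective: 28 May 2028 + 10 days = 7 June 2028.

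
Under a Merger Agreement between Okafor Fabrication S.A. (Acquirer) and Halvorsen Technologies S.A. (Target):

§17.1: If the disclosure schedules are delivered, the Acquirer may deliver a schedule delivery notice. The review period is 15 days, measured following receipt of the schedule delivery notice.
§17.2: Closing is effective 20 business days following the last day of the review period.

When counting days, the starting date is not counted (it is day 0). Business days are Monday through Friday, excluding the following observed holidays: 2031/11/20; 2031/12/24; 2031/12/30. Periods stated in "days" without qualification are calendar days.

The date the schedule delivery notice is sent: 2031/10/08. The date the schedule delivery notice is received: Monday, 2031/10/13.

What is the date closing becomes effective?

2031/11/26

The last day of the review period: 15 calendar days after 2031/10/13 is 2031/10/28.
The date closing becomes effective: 20 business days after Tuesday, 2031/10/28, skipping weekends and the listed holiday on Nov 20 — Oct 29, Oct 30, Oct 31, Nov 3, …, Nov 24, Nov 25, Nov 26 — lands on Wednesday, 2031/11/26.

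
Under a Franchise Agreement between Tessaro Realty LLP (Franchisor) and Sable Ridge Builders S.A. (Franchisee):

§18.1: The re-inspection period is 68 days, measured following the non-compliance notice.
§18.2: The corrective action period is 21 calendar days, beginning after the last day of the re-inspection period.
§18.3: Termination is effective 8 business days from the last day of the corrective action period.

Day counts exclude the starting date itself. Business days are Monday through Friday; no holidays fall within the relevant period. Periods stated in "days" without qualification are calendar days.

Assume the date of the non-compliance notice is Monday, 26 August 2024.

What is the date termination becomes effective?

The last day of the re-inspection period: 26 August 2024 + 68 days = 2 November 2024.
The last day of the corrective action period: 21 calendar days after 2 November 2024 is 23 November 2024.
From Saturday, 23 November 2024, 8 business days (Nov 25, Nov 26, Nov 27, Nov 28, Nov 29, Dec 2, Dec 3, Dec 4, skipping weekends) brings us to Wednesday, 4 December 2024, which is the date termination becomes effective.

4 December 2024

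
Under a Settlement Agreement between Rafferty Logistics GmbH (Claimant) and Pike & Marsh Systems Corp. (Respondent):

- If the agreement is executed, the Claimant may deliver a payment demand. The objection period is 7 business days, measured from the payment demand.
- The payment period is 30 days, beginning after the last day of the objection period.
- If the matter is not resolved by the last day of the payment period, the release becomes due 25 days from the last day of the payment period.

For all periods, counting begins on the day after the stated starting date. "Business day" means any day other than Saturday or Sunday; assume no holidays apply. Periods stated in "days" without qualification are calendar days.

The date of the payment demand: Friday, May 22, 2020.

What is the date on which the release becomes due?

Jul 27, 2020

The last day of the objection period: 7 business days after Friday, May 22, 2020, skipping weekends — May 25, May 26, May 27, May 28, May 29, Jun 1, Jun 2 — lands on Tuesday, Jun 2, 2020.
Adding 30 calendar days to Jun 2, 2020 gives Jul 2, 2020, which is the last day of the payment period.
The date on which the release becomes due: Jul 2, 2020 + 25 days = Jul 27, 2020.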